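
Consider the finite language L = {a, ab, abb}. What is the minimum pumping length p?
p = 4

For a finite language L, the pumping lemma holds vacuously if p > max|s| for s ∈ L.

The longest string in L = {a, ab, abb} has length 3.
If p = 4, then no string s ∈ L has |s| ≥ p, so the condition is vacuously true.

The minimum pumping length is p = 4.

Why no smaller p works: for any p ≤ 3, the longest string s ∈ L has |s| = 3 ≥ p, so it would
have to be pumpable; but pumping up (i = 2, 3, ...) produces ever longer strings, which cannot all lie in the
finite language L. So the pumping property fails for every p ≤ 3.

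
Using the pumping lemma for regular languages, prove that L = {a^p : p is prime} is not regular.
Assume for contradiction that L is regular, and let p ≥ 1 be the pumping length given by the pumping lemma.
Choose a prime q with q ≥ p (one exists because there are infinitely many primes) and let s = a^q. Then s ∈ L and |s| = q ≥ p.
By the pumping lemma, s = xyz for some x, y, z with |xy| ≤ p, |y| ≥ 1, and xy^i z ∈ L for every i ≥ 0.
Here y = a^k for some k with 1 ≤ k ≤ p, and xy^i z = a^(q + (i − 1)k) for every i ≥ 0.

Take i = q + 1: |xy^(q+1) z| = q + qk = q(k + 1).
Both factors satisfy q ≥ 2 and k + 1 ≥ 2, so q(k + 1) is composite, and xy^(q+1) z ∉ L.

This contradicts the pumping lemma, which requires xy^i z ∈ L for all i ≥ 0.
Hence L = {a^p : p is prime} is not regular. ∎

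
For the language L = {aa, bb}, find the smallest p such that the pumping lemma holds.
p = 3

For a finite language L, the pumping lemma holds vacuously if p > max|s| for s ∈ L.

The longest string in L = {aa, bb} has length 2.
If p = 3, then no string s ∈ L has |s| ≥ p, so the condition is vacuously true.

The minimum pumping length is p = 3.

Why no smaller p works: for any p ≤ 2, the longest string s ∈ L has |s| = 2 ≥ p, so it would
have to be pumpable; but pumping up (i = 2, 3, ...) produces ever longer strings, which cannot all lie in the
finite language L. So the pumping property fails for every p ≤ 2.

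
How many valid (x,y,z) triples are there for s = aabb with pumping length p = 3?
6

For s = 'aabb' with pumping length p = 3:

Constraints: |xy| ≤ 3, |y| > 0

Valid decompositions (|xy| ≤ p, |y| ≥ 1):
  • x='', y='a', z='abb'
  • x='a', y='a', z='bb'
  • x='', y='aa', z='bb'
  • x='aa', y='b', z='b'
  • x='a', y='ab', z='b'
  • x='', y='aab', z='b'

Total count: 6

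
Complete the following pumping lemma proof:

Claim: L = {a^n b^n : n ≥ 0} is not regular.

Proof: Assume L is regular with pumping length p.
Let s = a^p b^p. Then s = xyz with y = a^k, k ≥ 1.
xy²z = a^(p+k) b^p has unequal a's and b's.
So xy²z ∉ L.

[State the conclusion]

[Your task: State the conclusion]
This contradicts the pumping lemma for regular languages,
which guarantees xy^i z ∈ L for all i ≥ 0.

Since our assumption that L is regular leads to a contradiction,
we conclude that L = {a^n b^n : n ≥ 0} is NOT regular. ∎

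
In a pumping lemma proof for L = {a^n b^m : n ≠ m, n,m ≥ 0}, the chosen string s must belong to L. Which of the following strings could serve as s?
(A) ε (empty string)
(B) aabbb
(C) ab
(B) aabbb

The pumping lemma is applied to a string s that lies in L, so first check membership of each option:
- (A) ε = a^0 b^0 has n = m = 0, so it is not in L ✗
- (B) aabbb = a^2 b^3 with 2 ≠ 3, so it is in L ✓
- (C) ab = a^1 b^1 has n = m = 1, so it is not in L ✗

Only (B) aabbb is in L, so it is the only candidate that could play the role of s.
(In a complete proof one picks s in terms of the pumping length p so that |s| ≥ p is guaranteed; a fixed string like aabbb illustrates the shape of such an s.)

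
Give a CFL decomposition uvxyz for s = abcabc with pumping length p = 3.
u='ab', v='c', x='a', y='b', z='c'

For s = abcabc with pumping length p = 3:

One valid decomposition:
- u = 'ab'
- v = 'c'
- x = 'a'
- y = 'b'
- z = 'c'

Verification:
- uvxyz = 'ab' + 'c' + 'a' + 'b' + 'c' = abcabc ✓
- |vxy| = |'cab'| = 3 ≤ 3 ✓
- |vy| = |'cb'| = 2 > 0 ✓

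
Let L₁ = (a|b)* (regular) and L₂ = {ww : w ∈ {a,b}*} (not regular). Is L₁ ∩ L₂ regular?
No — L₁ ∩ L₂ is not regular.

(a|b)* is all strings over {a,b}, so L₁ ∩ L₂ = {ww : w ∈ {a,b}*} = L₂ itself, which is not regular (pump s = a^p b a^p b).

Note that the bare facts "L₁ regular, L₂ non-regular" do not settle the question by themselves: the closure of regular languages under ∪, ∩, complement and difference applies only when BOTH operands are regular. With a non-regular operand the result can come out regular or non-regular depending on the specific languages, so one has to work out L₁ ∩ L₂ for this particular pair, as above.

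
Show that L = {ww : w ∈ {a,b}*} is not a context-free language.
Assume for contradiction that L is context-free, and let p ≥ 1 be the pumping length given by the pumping lemma for CFLs.
Choose s = a^p b^p a^p b^p. Then s ∈ L (take w = a^p b^p) and |s| = 4p ≥ p.
By the CFL pumping lemma, s = uvxyz for some u, v, x, y, z with |vxy| ≤ p, |vy| ≥ 1, and uv^i xy^i z ∈ L for every i ≥ 0.

Write s as four blocks A₁ B₁ A₂ B₂ with A₁ = A₂ = a^p and B₁ = B₂ = b^p. Since |vxy| ≤ p, the window vxy lies inside at most two adjacent blocks. Take i = 0 and let t = uxz, so |t| = 4p − |vy| with 1 ≤ |vy| ≤ p. If |t| is odd, t ∉ L immediately, so assume |vy| is even (hence |vy| ≥ 2) and |t|/2 = 2p − |vy|/2, which satisfies p ≤ |t|/2 ≤ 2p − 1.

Case 1 (vxy inside A₁B₁): t = a^(p−j) b^(p−l) a^p b^p with j + l = |vy|. The second half of t has length < 2p, so it is a suffix of the trailing a^p b^p and ends in b; the first half is a^(p−j) b^(p−l) a^((j+l)/2), which ends in a because (j+l)/2 ≥ 1. The halves differ, so t ∉ L.

Case 2 (vxy inside B₁A₂, straddling the middle): t = a^p b^(p−j) a^(p−l) b^p with j + l = |vy|. If t = ww, then w is a prefix of t of length ≥ p, so w begins with a^p; and w is a suffix of t of length ≥ p, so w ends with b^p. That forces |w| ≥ 2p, contradicting |w| = |t|/2 ≤ 2p − 1. So t ∉ L.

Case 3 (vxy inside A₂B₂): t = a^p b^p a^(p−j) b^(p−l) with j + l = |vy|. The first half of t is a prefix of a^p b^p, so it begins with a; the second half is b^((j+l)/2) a^(p−j) b^(p−l), which begins with b. The halves differ, so t ∉ L.

In every case uv⁰xy⁰z = uxz ∉ L.

This contradicts the CFL pumping lemma, which requires uv^i xy^i z ∈ L for all i ≥ 0.
Hence L = {ww : w ∈ {a,b}*} is not context-free. ∎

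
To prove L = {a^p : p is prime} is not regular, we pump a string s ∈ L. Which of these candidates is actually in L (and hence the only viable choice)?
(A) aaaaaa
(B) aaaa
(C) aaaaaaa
(C) aaaaaaa

The pumping lemma is applied to a string s that lies in L, so first check membership of each option:
- (A) aaaaaa has length 6 = 2 × 3, which is not prime, so it is not in L ✗
- (B) aaaa has length 4 = 2 × 2, which is not prime, so it is not in L ✗
- (C) aaaaaaa has length 7, which is prime, so it is in L ✓

Only (C) aaaaaaa is in L, so it is the only candidate that could play the role of s.
(In a complete proof one picks s in terms of the pumping length p so that |s| ≥ p is guaranteed; a fixed string like aaaaaaa illustrates the shape of such an s.)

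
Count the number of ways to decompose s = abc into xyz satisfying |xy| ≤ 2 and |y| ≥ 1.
3

For s = 'abc' with pumping length p = 2:

Constraints: |xy| ≤ 2, |y| > 0

Valid decompositions (|xy| ≤ p, |y| ≥ 1):
  • x='', y='a', z='bc'
  • x='a', y='b', z='c'
  • x='', y='ab', z='c'

Total count: 3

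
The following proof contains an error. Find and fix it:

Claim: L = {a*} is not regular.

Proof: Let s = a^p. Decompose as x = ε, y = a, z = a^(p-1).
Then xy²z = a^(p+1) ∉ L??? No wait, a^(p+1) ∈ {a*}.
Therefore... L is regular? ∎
Error: The proof attempts to show a*  is not regular, but a* IS regular!

Correction: a* is a regular language (recognized by a simple DFA with one accepting state and self-loop on 'a'). The pumping lemma can only prove non-regularity, not regularity. For regular languages, pumping always works.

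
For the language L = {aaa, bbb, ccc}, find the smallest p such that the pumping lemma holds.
p = 4

For a finite language L, the pumping lemma holds vacuously if p > max|s| for s ∈ L.

The longest string in L = {aaa, bbb, ccc} has length 3.
If p = 4, then no string s ∈ L has |s| ≥ p, so the condition is vacuously true.

The minimum pumping length is p = 4.

Why no smaller p works: for any p ≤ 3, the longest string s ∈ L has |s| = 3 ≥ p, so it would
have to be pumpable; but pumping up (i = 2, 3, ...) produces ever longer strings, which cannot all lie in the
finite language L. So the pumping property fails for every p ≤ 3.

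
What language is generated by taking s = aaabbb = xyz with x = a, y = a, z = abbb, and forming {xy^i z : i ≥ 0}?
{xy^i z : i ≥ 0} = {a^(2+i) b^3 : i ≥ 0} = {aabbb, aaabbb, aaaabbb, ...}

With x = a, y = a, z = abbb: Starting with aaabbb and pumping the second 'a', we get strings with 2+i a's followed by 3 b's for i = 0, 1, 2, ...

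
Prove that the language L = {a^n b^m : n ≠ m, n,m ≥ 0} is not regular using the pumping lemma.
Assume for contradiction that L is regular, and let p ≥ 1 be the pumping length given by the pumping lemma.
Choose s = a^p b^(p + p!). Then s ∈ L because p ≠ p + p! (as p! ≥ 1), and |s| ≥ p.
By the pumping lemma, s = xyz for some x, y, z with |xy| ≤ p, |y| ≥ 1, and xy^i z ∈ L for every i ≥ 0.
Since |xy| ≤ p and the first p symbols of s are all a's, y = a^k for some k with 1 ≤ k ≤ p.
For every i ≥ 0, xy^i z = a^(p + (i − 1)k) b^(p + p!).

Because 1 ≤ k ≤ p, k divides p!. Let t = p!/k (a positive integer) and take i = t + 1.
Then the number of a's is p + tk = p + p!, which equals the number of b's.
So xy^(t+1) z = a^(p + p!) b^(p + p!) has equally many a's and b's and is NOT in L.

This contradicts the pumping lemma, which requires xy^i z ∈ L for all i ≥ 0.
Hence L = {a^n b^m : n ≠ m, n,m ≥ 0} is not regular. ∎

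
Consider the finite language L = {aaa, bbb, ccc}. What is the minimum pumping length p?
p = 4

For a finite language L, the pumping lemma holds vacuously if p > max|s| for s ∈ L.

The longest string in L = {aaa, bbb, ccc} has length 3.
If p = 4, then no string s ∈ L has |s| ≥ p, so the condition is vacuously true.

The minimum pumping length is p = 4.

Why no smaller p works: for any p ≤ 3, the longest string s ∈ L has |s| = 3 ≥ p, so it would
have to be pumpable; but pumping up (i = 2, 3, ...) produces ever longer strings, which cannot all lie in the
finite language L. So the pumping property fails for every p ≤ 3.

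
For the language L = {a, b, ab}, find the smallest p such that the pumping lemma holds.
p = 3

For a finite language L, the pumping lemma holds vacuously if p > max|s| for s ∈ L.

The longest string in L = {a, b, ab} has length 2.
If p = 3, then no string s ∈ L has |s| ≥ p, so the condition is vacuously true.

The minimum pumping length is p = 3.

Why no smaller p works: for any p ≤ 2, the longest string s ∈ L has |s| = 2 ≥ p, so it would
have to be pumpable; but pumping up (i = 2, 3, ...) produces ever longer strings, which cannot all lie in the
finite language L. So the pumping property fails for every p ≤ 2.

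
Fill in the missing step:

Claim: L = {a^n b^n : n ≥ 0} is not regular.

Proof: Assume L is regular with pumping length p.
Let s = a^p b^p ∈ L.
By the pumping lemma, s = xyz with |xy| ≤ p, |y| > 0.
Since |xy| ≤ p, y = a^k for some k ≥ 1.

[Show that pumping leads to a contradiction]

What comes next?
Consider xy²z = a^(p+k) b^p.

Since k ≥ 1, we have p + k > p.
So xy²z has more a's than b's: (p+k) a's vs p b's.
This means xy²z ∉ L because a^n b^n requires equal counts.

This contradicts the pumping lemma which states xy²z ∈ L.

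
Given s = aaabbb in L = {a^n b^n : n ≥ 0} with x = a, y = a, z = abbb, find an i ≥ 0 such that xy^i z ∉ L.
i = 2

xy²z = a · aa · abbb = aaaabbb; aaaabbb has 4 a's and 3 b's; 4 ≠ 3, so it is not in L.
(Other choices also work, e.g. i = 0, 3; only i = 1 is guaranteed to stay in L since xy¹z = s.)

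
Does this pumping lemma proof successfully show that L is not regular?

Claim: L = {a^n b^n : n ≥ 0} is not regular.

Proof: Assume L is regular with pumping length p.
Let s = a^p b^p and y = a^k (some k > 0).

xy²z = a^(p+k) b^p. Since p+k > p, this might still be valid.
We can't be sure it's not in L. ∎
The proof is INCORRECT.

Error: The conclusion is wrong.
xy²z = a^(p+k) b^p is definitely NOT in L because the number of a's (p+k) ≠ number of b's (p).
The proof incorrectly doubts what is actually a valid contradiction.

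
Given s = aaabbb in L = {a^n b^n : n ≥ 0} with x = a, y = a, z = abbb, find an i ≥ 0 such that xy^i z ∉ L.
i = 0

xy⁰z = a · ε · abbb = aabbb; aabbb has 2 a's and 3 b's; 2 ≠ 3, so it is not in L.
(Other choices also work, e.g. i = 2, 3; only i = 1 is guaranteed to stay in L since xy¹z = s.)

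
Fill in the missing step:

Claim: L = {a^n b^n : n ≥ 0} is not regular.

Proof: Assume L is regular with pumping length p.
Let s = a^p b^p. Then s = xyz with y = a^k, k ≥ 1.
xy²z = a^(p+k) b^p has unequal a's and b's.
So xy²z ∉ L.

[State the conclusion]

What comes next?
This contradicts the pumping lemma for regular languages,
which guarantees xy^i z ∈ L for all i ≥ 0.

Since our assumption that L is regular leads to a contradiction,
we conclude that L = {a^n b^n : n ≥ 0} is NOT regular. ∎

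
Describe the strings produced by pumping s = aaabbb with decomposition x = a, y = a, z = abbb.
{xy^i z : i ≥ 0} = {a^(2+i) b^3 : i ≥ 0} = {aabbb, aaabbb, aaaabbb, ...}

With x = a, y = a, z = abbb: Starting with aaabbb and pumping the second 'a', we get strings with 2+i a's followed by 3 b's for i = 0, 1, 2, ...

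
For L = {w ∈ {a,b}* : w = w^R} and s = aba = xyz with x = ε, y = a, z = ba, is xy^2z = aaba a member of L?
No

xy²z = ε · aa · ba = aaba.
aaba reversed is abaa ≠ aaba, so it is not a palindrome and is not in L.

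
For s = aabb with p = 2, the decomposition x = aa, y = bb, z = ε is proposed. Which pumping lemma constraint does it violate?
Violated: |xy| ≤ p

The decomposition x = aa, y = bb, z = ε for s = aabb with p = 2
violates the constraint: |xy| ≤ p

|xy| = |aabb| = 4 > 2 = p. The decomposition puts too many characters in xy.

Pumping lemma constraints:
1. xyz = s (decomposition is valid)
2. |xy| ≤ p
3. |y| > 0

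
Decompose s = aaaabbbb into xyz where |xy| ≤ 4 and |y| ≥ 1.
x = 'aa', y = 'aa', z = 'bbbb'

For s = aaaabbbb and p = 4, one valid decomposition is:
- x = 'aa' (length 2)
- y = 'aa' (length 2)
- z = 'bbbb' (length 4)

Verification:
- xyz = 'aa' + 'aa' + 'bbbb' = aaaabbbb ✓
- |xy| = 4 ≤ 4 ✓
- |y| = 2 > 0 ✓

All pumping lemma constraints are satisfied.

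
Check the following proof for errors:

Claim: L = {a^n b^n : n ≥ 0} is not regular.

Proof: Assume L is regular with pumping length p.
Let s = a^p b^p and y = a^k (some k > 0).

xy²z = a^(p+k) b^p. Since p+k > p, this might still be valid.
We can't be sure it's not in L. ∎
The proof is INCORRECT.

Error: The conclusion is wrong.
xy²z = a^(p+k) b^p is definitely NOT in L because the number of a's (p+k) ≠ number of b's (p).
The proof incorrectly doubts what is actually a valid contradiction.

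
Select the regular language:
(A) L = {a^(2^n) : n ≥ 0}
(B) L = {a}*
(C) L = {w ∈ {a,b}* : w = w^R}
(B) {a}*

(B) L = {a}* is regular.

This can be recognized by a finite automaton (DFA/NFA).
Regular expressions like {a}* define regular languages.

The other choices are not regular:
- {w ∈ {a,b}* : w = w^R}: After pumping, the string is no longer symmetric
- {a^(2^n) : n ≥ 0}: After pumping, length is no longer a power of 2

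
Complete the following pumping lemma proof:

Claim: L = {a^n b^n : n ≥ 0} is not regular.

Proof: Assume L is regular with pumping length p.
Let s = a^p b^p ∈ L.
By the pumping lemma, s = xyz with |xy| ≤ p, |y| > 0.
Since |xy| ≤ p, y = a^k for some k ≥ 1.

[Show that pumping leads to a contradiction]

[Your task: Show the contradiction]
Consider xy²z = a^(p+k) b^p.

Since k ≥ 1, we have p + k > p.
So xy²z has more a's than b's: (p+k) a's vs p b's.
This means xy²z ∉ L because a^n b^n requires equal counts.

This contradicts the pumping lemma which states xy²z ∈ L.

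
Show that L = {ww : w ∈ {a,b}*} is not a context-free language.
Assume for contradiction that L is context-free, and let p ≥ 1 be the pumping length given by the pumping lemma for CFLs.
Choose s = a^p b^p a^p b^p. Then s ∈ L (take w = a^p b^p) and |s| = 4p ≥ p.
By the CFL pumping lemma, s = uvxyz for some u, v, x, y, z with |vxy| ≤ p, |vy| ≥ 1, and uv^i xy^i z ∈ L for every i ≥ 0.

Write s as four blocks A₁ B₁ A₂ B₂ with A₁ = A₂ = a^p and B₁ = B₂ = b^p. Since |vxy| ≤ p, the window vxy lies inside at most two adjacent blocks. Take i = 0 and let t = uxz, so |t| = 4p − |vy| with 1 ≤ |vy| ≤ p. If |t| is odd, t ∉ L immediately, so assume |vy| is even (hence |vy| ≥ 2) and |t|/2 = 2p − |vy|/2, which satisfies p ≤ |t|/2 ≤ 2p − 1.

Case 1 (vxy inside A₁B₁): t = a^(p−j) b^(p−l) a^p b^p with j + l = |vy|. The second half of t has length < 2p, so it is a suffix of the trailing a^p b^p and ends in b; the first half is a^(p−j) b^(p−l) a^((j+l)/2), which ends in a because (j+l)/2 ≥ 1. The halves differ, so t ∉ L.

Case 2 (vxy inside B₁A₂, straddling the middle): t = a^p b^(p−j) a^(p−l) b^p with j + l = |vy|. If t = ww, then w is a prefix of t of length ≥ p, so w begins with a^p; and w is a suffix of t of length ≥ p, so w ends with b^p. That forces |w| ≥ 2p, contradicting |w| = |t|/2 ≤ 2p − 1. So t ∉ L.

Case 3 (vxy inside A₂B₂): t = a^p b^p a^(p−j) b^(p−l) with j + l = |vy|. The first half of t is a prefix of a^p b^p, so it begins with a; the second half is b^((j+l)/2) a^(p−j) b^(p−l), which begins with b. The halves differ, so t ∉ L.

In every case uv⁰xy⁰z = uxz ∉ L.

This contradicts the CFL pumping lemma, which requires uv^i xy^i z ∈ L for all i ≥ 0.
Hence L = {ww : w ∈ {a,b}*} is not context-free. ∎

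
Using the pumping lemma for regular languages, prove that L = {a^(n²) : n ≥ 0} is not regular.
Assume for contradiction that L is regular, and let p ≥ 1 be the pumping length given by the pumping lemma.
Choose s = a^(p²). Then s ∈ L and |s| = p² ≥ p.
By the pumping lemma, s = xyz for some x, y, z with |xy| ≤ p, |y| ≥ 1, and xy^i z ∈ L for every i ≥ 0.
Here y = a^k for some k with 1 ≤ k ≤ |xy| ≤ p.

Take i = 2: |xy²z| = p² + k.
Now p² < p² + k ≤ p² + p < p² + 2p + 1 = (p + 1)².
So |xy²z| lies strictly between the consecutive squares p² and (p + 1)², hence is not a perfect square, and xy²z ∉ L.

This contradicts the pumping lemma, which requires xy^i z ∈ L for all i ≥ 0.
Hence L = {a^(n²) : n ≥ 0} is not regular. ∎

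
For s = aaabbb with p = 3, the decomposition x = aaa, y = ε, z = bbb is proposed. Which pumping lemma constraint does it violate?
Violated: |y| > 0

The decomposition x = aaa, y = ε, z = bbb for s = aaabbb with p = 3
violates the constraint: |y| > 0

|y| = 0, but the pumping lemma requires |y| > 0 (y must be non-empty).

Pumping lemma constraints:
1. xyz = s (decomposition is valid)
2. |xy| ≤ p
3. |y| > 0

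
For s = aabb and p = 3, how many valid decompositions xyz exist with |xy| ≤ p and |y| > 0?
6

For s = 'aabb' with pumping length p = 3:

Constraints: |xy| ≤ 3, |y| > 0

Valid decompositions (|xy| ≤ p, |y| ≥ 1):
  • x='', y='a', z='abb'
  • x='a', y='a', z='bb'
  • x='', y='aa', z='bb'
  • x='aa', y='b', z='b'
  • x='a', y='ab', z='b'
  • x='', y='aab', z='b'

Total count: 6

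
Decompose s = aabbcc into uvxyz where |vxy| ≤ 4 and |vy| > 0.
u='a', v='a', x='bb', y='c', z='c'

For s = aabbcc with pumping length p = 4:

One valid decomposition:
- u = 'a'
- v = 'a'
- x = 'bb'
- y = 'c'
- z = 'c'

Verification:
- uvxyz = 'a' + 'a' + 'bb' + 'c' + 'c' = aabbcc ✓
- |vxy| = |'abbc'| = 4 ≤ 4 ✓
- |vy| = |'ac'| = 2 > 0 ✓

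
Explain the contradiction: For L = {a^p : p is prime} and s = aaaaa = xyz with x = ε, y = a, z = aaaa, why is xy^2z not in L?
xy²z = aaaaaa ∉ L

Pumping with i = 2 replaces y = a by y² = aa:
- Original: s = xyz = aaaaa; aaaaa has length 5, which is prime, so it is in L
- Pumped: xy²z = ε · aa · aaaa = aaaaaa
- aaaaaa has length 6 = 2 × 3, which is not prime, so it is not in L

The pumping lemma would require xy²z ∈ L, so this decomposition yields a contradiction.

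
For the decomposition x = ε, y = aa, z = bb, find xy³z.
aaaaaabb

Given x = '', y = 'aa', z = 'bb' and i = 3:

xy^3z = x + y·y·...·y (3 times) + z
       = '' + 'aa'^3 + 'bb'
       = '' + 'aaaaaa' + 'bb'
       = 'aaaaaabb'

The pumped string is 'aaaaaabb' with length 8.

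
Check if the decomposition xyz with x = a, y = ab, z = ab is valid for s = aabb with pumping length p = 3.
Violated: xyz = s

The decomposition x = a, y = ab, z = ab for s = aabb with p = 3
violates the constraint: xyz = s

xyz = 'a' + 'ab' + 'ab' = 'aabab' ≠ 'aabb' = s. The decomposition doesn't reconstruct s.

Pumping lemma constraints:
1. xyz = s (decomposition is valid)
2. |xy| ≤ p
3. |y| > 0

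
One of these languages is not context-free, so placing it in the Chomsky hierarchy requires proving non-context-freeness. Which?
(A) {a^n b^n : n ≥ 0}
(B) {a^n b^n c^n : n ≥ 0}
(B) {a^n b^n c^n : n ≥ 0}

(B) {a^n b^n c^n : n ≥ 0} requires the CFL pumping lemma.

- {a^n b^n : n ≥ 0} is context-free (but not regular)
  • Can be shown non-regular with the regular pumping lemma
  • After pumping, the number of a's and b's become unequal

- {a^n b^n c^n : n ≥ 0} is NOT context-free
  • Requires the CFL pumping lemma to prove
  • Cannot maintain three equal counts simultaneously

The CFL pumping lemma is "stronger" in that it can prove non-membership
in the larger class of context-free languages.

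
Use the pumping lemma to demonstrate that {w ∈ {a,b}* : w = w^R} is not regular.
Assume for contradiction that L is regular, and let p ≥ 1 be the pumping length given by the pumping lemma.
Choose s = a^p b a^p. Then s ∈ L (it reads the same in both directions) and |s| = 2p + 1 ≥ p.
By the pumping lemma, s = xyz for some x, y, z with |xy| ≤ p, |y| ≥ 1, and xy^i z ∈ L for every i ≥ 0.
Since |xy| ≤ p and the first p symbols of s are all a's, y = a^k for some k with 1 ≤ k ≤ p.

Take i = 0: xy⁰z = a^(p − k) b a^p.
Its reversal is a^p b a^(p − k). These differ because the block of a's before the unique b has length p − k in one and p in the other, and p − k ≠ p since k ≥ 1. So xy⁰z is not a palindrome, i.e. xy⁰z ∉ L.

This contradicts the pumping lemma, which requires xy^i z ∈ L for all i ≥ 0.
Hence L = {w ∈ {a,b}* : w = w^R} is not regular. ∎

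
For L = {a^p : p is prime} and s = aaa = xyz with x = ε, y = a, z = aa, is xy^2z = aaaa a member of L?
No

xy²z = ε · aa · aa = aaaa.
aaaa has length 4 = 2 × 2, which is not prime, so it is not in L.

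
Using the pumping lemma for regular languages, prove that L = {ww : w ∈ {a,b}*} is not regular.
Assume for contradiction that L is regular, and let p ≥ 1 be the pumping length given by the pumping lemma.
Choose s = a^p b a^p b. Then s ∈ L (take w = a^p b) and |s| = 2p + 2 ≥ p.
By the pumping lemma, s = xyz for some x, y, z with |xy| ≤ p, |y| ≥ 1, and xy^i z ∈ L for every i ≥ 0.
Since |xy| ≤ p and the first p symbols of s are all a's, y = a^k for some k with 1 ≤ k ≤ p.

Take i = 2: t = xy²z = a^(p + k) b a^p b.
Suppose t = uu for some string u. The string t contains exactly two b's and ends in b, so u contains exactly one b and ends in b; hence u = a^j b for some j, and uu = a^j b a^j b. Comparing with t = a^(p + k) b a^p b forces j = p + k (first block) and j = p (second block), which is impossible since k ≥ 1. So t ∉ L.

This contradicts the pumping lemma, which requires xy^i z ∈ L for all i ≥ 0.
Hence L = {ww : w ∈ {a,b}*} is not regular. ∎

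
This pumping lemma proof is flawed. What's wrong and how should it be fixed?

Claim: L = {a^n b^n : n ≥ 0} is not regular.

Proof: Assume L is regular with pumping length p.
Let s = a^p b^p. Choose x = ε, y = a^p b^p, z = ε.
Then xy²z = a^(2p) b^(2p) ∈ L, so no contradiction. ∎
Error: The decomposition violates |xy| ≤ p. With y = a^p b^p, |xy| = |y| = 2p > p. (The proof also miscomputes xy²z, which would be a^p b^p a^p b^p rather than a^(2p) b^(2p), and it wrongly treats one harmless decomposition as settling the matter — the prover does not get to choose the decomposition.)

Correction: The pumping lemma requires |xy| ≤ p, and the argument must handle every decomposition satisfying |xy| ≤ p, |y| ≥ 1. Since s starts with p a's, any such y consists only of a's, say y = a^k with k ≥ 1. Then xy²z = a^(p+k) b^p has unequal numbers of a's and b's, so xy²z ∉ L — the required contradiction.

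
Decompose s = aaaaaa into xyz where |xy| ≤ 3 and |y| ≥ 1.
x = 'a', y = 'aa', z = 'aaa'

For s = aaaaaa and p = 3, one valid decomposition is:
- x = 'a' (length 1)
- y = 'aa' (length 2)
- z = 'aaa' (length 3)

Verification:
- xyz = 'a' + 'aa' + 'aaa' = aaaaaa ✓
- |xy| = 3 ≤ 3 ✓
- |y| = 2 > 0 ✓

All pumping lemma constraints are satisfied.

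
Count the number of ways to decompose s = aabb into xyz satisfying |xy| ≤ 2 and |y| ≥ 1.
3

For s = 'aabb' with pumping length p = 2:

Constraints: |xy| ≤ 2, |y| > 0

Valid decompositions (|xy| ≤ p, |y| ≥ 1):
  • x='', y='a', z='abb'
  • x='a', y='a', z='bb'
  • x='', y='aa', z='bb'

Total count: 3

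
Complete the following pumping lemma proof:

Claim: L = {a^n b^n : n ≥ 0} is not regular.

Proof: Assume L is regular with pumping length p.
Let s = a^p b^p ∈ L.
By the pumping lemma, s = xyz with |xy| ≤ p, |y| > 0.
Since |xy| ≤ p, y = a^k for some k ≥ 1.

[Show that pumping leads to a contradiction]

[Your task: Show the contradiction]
Consider xy²z = a^(p+k) b^p.

Since k ≥ 1, we have p + k > p.
So xy²z has more a's than b's: (p+k) a's vs p b's.
This means xy²z ∉ L because a^n b^n requires equal counts.

This contradicts the pumping lemma which states xy²z ∈ L.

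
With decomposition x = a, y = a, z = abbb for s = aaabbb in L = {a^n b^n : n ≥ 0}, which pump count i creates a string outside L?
i = 0

xy⁰z = a · ε · abbb = aabbb; aabbb has 2 a's and 3 b's; 2 ≠ 3, so it is not in L.
(Other choices also work, e.g. i = 2, 3; only i = 1 is guaranteed to stay in L since xy¹z = s.)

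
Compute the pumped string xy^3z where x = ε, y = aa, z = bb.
aaaaaabb

Given x = '', y = 'aa', z = 'bb' and i = 3:

xy^3z = x + y·y·...·y (3 times) + z
       = '' + 'aa'^3 + 'bb'
       = '' + 'aaaaaa' + 'bb'
       = 'aaaaaabb'

The pumped string is 'aaaaaabb' with length 8.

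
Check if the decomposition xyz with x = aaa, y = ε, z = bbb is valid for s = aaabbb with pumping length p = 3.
Violated: |y| > 0

The decomposition x = aaa, y = ε, z = bbb for s = aaabbb with p = 3
violates the constraint: |y| > 0

|y| = 0, but the pumping lemma requires |y| > 0 (y must be non-empty).

Pumping lemma constraints:
1. xyz = s (decomposition is valid)
2. |xy| ≤ p
3. |y| > 0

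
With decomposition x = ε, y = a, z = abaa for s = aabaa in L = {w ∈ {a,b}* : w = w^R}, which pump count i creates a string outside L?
i = 0

xy⁰z = ε · ε · abaa = abaa; abaa reversed is aaba ≠ abaa, so it is not a palindrome and is not in L.
(Other choices also work, e.g. i = 2, 3; only i = 1 is guaranteed to stay in L since xy¹z = s.)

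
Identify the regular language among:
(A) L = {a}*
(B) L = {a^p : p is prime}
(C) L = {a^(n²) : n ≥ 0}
(A) {a}*

(A) L = {a}* is regular.

This can be recognized by a finite automaton (DFA/NFA).
Regular expressions like {a}* define regular languages.

The other choices are not regular:
- {a^(n²) : n ≥ 0}: After pumping, length is no longer a perfect square
- {a^p : p is prime}: After pumping, the length becomes composite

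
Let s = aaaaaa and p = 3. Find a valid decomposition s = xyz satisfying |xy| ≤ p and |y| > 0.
x = 'a', y = 'a', z = 'aaaa'

For s = aaaaaa and p = 3, one valid decomposition is:
- x = 'a' (length 1)
- y = 'a' (length 1)
- z = 'aaaa' (length 4)

Verification:
- xyz = 'a' + 'a' + 'aaaa' = aaaaaa ✓
- |xy| = 2 ≤ 3 ✓
- |y| = 1 > 0 ✓

All pumping lemma constraints are satisfied.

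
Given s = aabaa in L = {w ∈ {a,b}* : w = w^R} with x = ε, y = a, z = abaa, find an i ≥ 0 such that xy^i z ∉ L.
i = 2

xy²z = ε · aa · abaa = aaabaa; aaabaa reversed is aabaaa ≠ aaabaa, so it is not a palindrome and is not in L.
(Other choices also work, e.g. i = 0, 3; only i = 1 is guaranteed to stay in L since xy¹z = s.)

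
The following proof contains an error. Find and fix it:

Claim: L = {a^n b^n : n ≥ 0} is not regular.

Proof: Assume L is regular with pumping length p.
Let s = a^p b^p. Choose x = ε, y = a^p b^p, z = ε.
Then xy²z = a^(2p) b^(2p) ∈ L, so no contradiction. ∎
Error: The decomposition violates |xy| ≤ p. With y = a^p b^p, |xy| = |y| = 2p > p. (The proof also miscomputes xy²z, which would be a^p b^p a^p b^p rather than a^(2p) b^(2p), and it wrongly treats one harmless decomposition as settling the matter — the prover does not get to choose the decomposition.)

Correction: The pumping lemma requires |xy| ≤ p, and the argument must handle every decomposition satisfying |xy| ≤ p, |y| ≥ 1. Since s starts with p a's, any such y consists only of a's, say y = a^k with k ≥ 1. Then xy²z = a^(p+k) b^p has unequal numbers of a's and b's, so xy²z ∉ L — the required contradiction.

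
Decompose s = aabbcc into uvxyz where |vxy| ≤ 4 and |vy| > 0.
u='a', v='a', x='bb', y='c', z='c'

For s = aabbcc with pumping length p = 4:

One valid decomposition:
- u = 'a'
- v = 'a'
- x = 'bb'
- y = 'c'
- z = 'c'

Verification:
- uvxyz = 'a' + 'a' + 'bb' + 'c' + 'c' = aabbcc ✓
- |vxy| = |'abbc'| = 4 ≤ 4 ✓
- |vy| = |'ac'| = 2 > 0 ✓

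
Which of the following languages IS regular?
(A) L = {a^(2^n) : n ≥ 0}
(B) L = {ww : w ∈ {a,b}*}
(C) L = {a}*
(C) {a}*

(C) L = {a}* is regular.

This can be recognized by a finite automaton (DFA/NFA).
Regular expressions like {a}* define regular languages.

The other choices are not regular:
- {ww : w ∈ {a,b}*}: After pumping, the two halves no longer match
- {a^(2^n) : n ≥ 0}: After pumping, length is no longer a power of 2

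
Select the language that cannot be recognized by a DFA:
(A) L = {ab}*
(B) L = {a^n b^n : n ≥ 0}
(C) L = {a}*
(B) {a^n b^n : n ≥ 0}

(B) L = {a^n b^n : n ≥ 0} is NOT regular.

The pumping lemma can be used to prove this:
After pumping, the number of a's and b's become unequal

The other languages are regular because they can be recognized by finite automata.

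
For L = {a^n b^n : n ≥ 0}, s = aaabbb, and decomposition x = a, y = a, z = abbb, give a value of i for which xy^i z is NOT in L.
i = 0

xy⁰z = a · ε · abbb = aabbb; aabbb has 2 a's and 3 b's; 2 ≠ 3, so it is not in L.
(Other choices also work, e.g. i = 2, 3; only i = 1 is guaranteed to stay in L since xy¹z = s.)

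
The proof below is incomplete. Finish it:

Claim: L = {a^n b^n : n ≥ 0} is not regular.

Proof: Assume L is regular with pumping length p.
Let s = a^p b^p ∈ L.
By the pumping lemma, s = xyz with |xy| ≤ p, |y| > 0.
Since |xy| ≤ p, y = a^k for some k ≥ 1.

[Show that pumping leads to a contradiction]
Consider xy²z = a^(p+k) b^p.

Since k ≥ 1, we have p + k > p.
So xy²z has more a's than b's: (p+k) a's vs p b's.
This means xy²z ∉ L because a^n b^n requires equal counts.

This contradicts the pumping lemma which states xy²z ∈ L.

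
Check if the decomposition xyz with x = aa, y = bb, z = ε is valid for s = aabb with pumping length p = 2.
Violated: |xy| ≤ p

The decomposition x = aa, y = bb, z = ε for s = aabb with p = 2
violates the constraint: |xy| ≤ p

|xy| = |aabb| = 4 > 2 = p. The decomposition puts too many characters in xy.

Pumping lemma constraints:
1. xyz = s (decomposition is valid)
2. |xy| ≤ p
3. |y| > 0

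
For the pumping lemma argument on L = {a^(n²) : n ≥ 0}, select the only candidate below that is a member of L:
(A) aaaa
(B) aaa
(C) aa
(A) aaaa

The pumping lemma is applied to a string s that lies in L, so first check membership of each option:
- (A) aaaa has length 4 = 2², a perfect square, so it is in L ✓
- (B) aaa has length 3, strictly between 1² = 1 and 2² = 4, so it is not in L ✗
- (C) aa has length 2, strictly between 1² = 1 and 2² = 4, so it is not in L ✗

Only (A) aaaa is in L, so it is the only candidate that could play the role of s.
(In a complete proof one picks s in terms of the pumping length p so that |s| ≥ p is guaranteed; a fixed string like aaaa illustrates the shape of such an s.)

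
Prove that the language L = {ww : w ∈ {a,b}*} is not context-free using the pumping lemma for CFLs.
Assume for contradiction that L is context-free, and let p ≥ 1 be the pumping length given by the pumping lemma for CFLs.
Choose s = a^p b^p a^p b^p. Then s ∈ L (take w = a^p b^p) and |s| = 4p ≥ p.
By the CFL pumping lemma, s = uvxyz for some u, v, x, y, z with |vxy| ≤ p, |vy| ≥ 1, and uv^i xy^i z ∈ L for every i ≥ 0.

Write s as four blocks A₁ B₁ A₂ B₂ with A₁ = A₂ = a^p and B₁ = B₂ = b^p. Since |vxy| ≤ p, the window vxy lies inside at most two adjacent blocks. Take i = 0 and let t = uxz, so |t| = 4p − |vy| with 1 ≤ |vy| ≤ p. If |t| is odd, t ∉ L immediately, so assume |vy| is even (hence |vy| ≥ 2) and |t|/2 = 2p − |vy|/2, which satisfies p ≤ |t|/2 ≤ 2p − 1.

Case 1 (vxy inside A₁B₁): t = a^(p−j) b^(p−l) a^p b^p with j + l = |vy|. The second half of t has length < 2p, so it is a suffix of the trailing a^p b^p and ends in b; the first half is a^(p−j) b^(p−l) a^((j+l)/2), which ends in a because (j+l)/2 ≥ 1. The halves differ, so t ∉ L.

Case 2 (vxy inside B₁A₂, straddling the middle): t = a^p b^(p−j) a^(p−l) b^p with j + l = |vy|. If t = ww, then w is a prefix of t of length ≥ p, so w begins with a^p; and w is a suffix of t of length ≥ p, so w ends with b^p. That forces |w| ≥ 2p, contradicting |w| = |t|/2 ≤ 2p − 1. So t ∉ L.

Case 3 (vxy inside A₂B₂): t = a^p b^p a^(p−j) b^(p−l) with j + l = |vy|. The first half of t is a prefix of a^p b^p, so it begins with a; the second half is b^((j+l)/2) a^(p−j) b^(p−l), which begins with b. The halves differ, so t ∉ L.

In every case uv⁰xy⁰z = uxz ∉ L.

This contradicts the CFL pumping lemma, which requires uv^i xy^i z ∈ L for all i ≥ 0.
Hence L = {ww : w ∈ {a,b}*} is not context-free. ∎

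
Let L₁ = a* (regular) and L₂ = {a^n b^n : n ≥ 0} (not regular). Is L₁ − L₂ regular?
Yes — L₁ − L₂ is regular.

The only string of a* that lies in {a^n b^n} is ε, so L₁ − L₂ = a* − {ε} = a⁺ = aa*, which is regular.

Note that the bare facts "L₁ regular, L₂ non-regular" do not settle the question by themselves: the closure of regular languages under ∪, ∩, complement and difference applies only when BOTH operands are regular. With a non-regular operand the result can come out regular or non-regular depending on the specific languages, so one has to work out L₁ − L₂ for this particular pair, as above.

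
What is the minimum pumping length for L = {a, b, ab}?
p = 3

For a finite language L, the pumping lemma holds vacuously if p > max|s| for s ∈ L.

The longest string in L = {a, b, ab} has length 2.
If p = 3, then no string s ∈ L has |s| ≥ p, so the condition is vacuously true.

The minimum pumping length is p = 3.

Why no smaller p works: for any p ≤ 2, the longest string s ∈ L has |s| = 2 ≥ p, so it would
have to be pumpable; but pumping up (i = 2, 3, ...) produces ever longer strings, which cannot all lie in the
finite language L. So the pumping property fails for every p ≤ 2.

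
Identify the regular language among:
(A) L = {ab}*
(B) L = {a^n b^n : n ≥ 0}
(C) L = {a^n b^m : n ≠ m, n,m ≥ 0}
(A) {ab}*

(A) L = {ab}* is regular.

This can be recognized by a finite automaton (DFA/NFA).
Regular expressions like {ab}* define regular languages.

The other choices are not regular:
- {a^n b^n : n ≥ 0}: After pumping, the number of a's and b's become unequal
- {a^n b^m : n ≠ m, n,m ≥ 0}: After pumping a's, we can make n = m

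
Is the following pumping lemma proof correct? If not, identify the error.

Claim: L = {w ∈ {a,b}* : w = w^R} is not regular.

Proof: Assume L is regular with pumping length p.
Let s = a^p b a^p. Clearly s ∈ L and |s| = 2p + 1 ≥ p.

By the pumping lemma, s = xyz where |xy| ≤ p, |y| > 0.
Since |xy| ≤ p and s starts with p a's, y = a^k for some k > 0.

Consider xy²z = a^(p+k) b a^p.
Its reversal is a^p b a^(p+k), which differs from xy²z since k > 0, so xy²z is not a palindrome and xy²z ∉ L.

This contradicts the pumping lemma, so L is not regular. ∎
The proof is correct.

This proof is valid because:
1. s = a^p b a^p is in L and is chosen in terms of p, so |s| ≥ p holds for every p
2. The decomposition analysis is correct: |xy| ≤ p forces y to lie inside the leading a's
3. The contradiction is valid: a^(p+k) b a^p has more a's before the b than after it, so it is not a palindrome
4. The conclusion follows logically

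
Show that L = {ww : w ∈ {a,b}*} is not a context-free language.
Assume for contradiction that L is context-free, and let p ≥ 1 be the pumping length given by the pumping lemma for CFLs.
Choose s = a^p b^p a^p b^p. Then s ∈ L (take w = a^p b^p) and |s| = 4p ≥ p.
By the CFL pumping lemma, s = uvxyz for some u, v, x, y, z with |vxy| ≤ p, |vy| ≥ 1, and uv^i xy^i z ∈ L for every i ≥ 0.

Write s as four blocks A₁ B₁ A₂ B₂ with A₁ = A₂ = a^p and B₁ = B₂ = b^p. Since |vxy| ≤ p, the window vxy lies inside at most two adjacent blocks. Take i = 0 and let t = uxz, so |t| = 4p − |vy| with 1 ≤ |vy| ≤ p. If |t| is odd, t ∉ L immediately, so assume |vy| is even (hence |vy| ≥ 2) and |t|/2 = 2p − |vy|/2, which satisfies p ≤ |t|/2 ≤ 2p − 1.

Case 1 (vxy inside A₁B₁): t = a^(p−j) b^(p−l) a^p b^p with j + l = |vy|. The second half of t has length < 2p, so it is a suffix of the trailing a^p b^p and ends in b; the first half is a^(p−j) b^(p−l) a^((j+l)/2), which ends in a because (j+l)/2 ≥ 1. The halves differ, so t ∉ L.

Case 2 (vxy inside B₁A₂, straddling the middle): t = a^p b^(p−j) a^(p−l) b^p with j + l = |vy|. If t = ww, then w is a prefix of t of length ≥ p, so w begins with a^p; and w is a suffix of t of length ≥ p, so w ends with b^p. That forces |w| ≥ 2p, contradicting |w| = |t|/2 ≤ 2p − 1. So t ∉ L.

Case 3 (vxy inside A₂B₂): t = a^p b^p a^(p−j) b^(p−l) with j + l = |vy|. The first half of t is a prefix of a^p b^p, so it begins with a; the second half is b^((j+l)/2) a^(p−j) b^(p−l), which begins with b. The halves differ, so t ∉ L.

In every case uv⁰xy⁰z = uxz ∉ L.

This contradicts the CFL pumping lemma, which requires uv^i xy^i z ∈ L for all i ≥ 0.
Hence L = {ww : w ∈ {a,b}*} is not context-free. ∎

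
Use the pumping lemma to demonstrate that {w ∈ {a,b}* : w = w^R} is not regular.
Assume for contradiction that L is regular, and let p ≥ 1 be the pumping length given by the pumping lemma.
Choose s = a^p b a^p. Then s ∈ L (it reads the same in both directions) and |s| = 2p + 1 ≥ p.
By the pumping lemma, s = xyz for some x, y, z with |xy| ≤ p, |y| ≥ 1, and xy^i z ∈ L for every i ≥ 0.
Since |xy| ≤ p and the first p symbols of s are all a's, y = a^k for some k with 1 ≤ k ≤ p.

Take i = 0: xy⁰z = a^(p − k) b a^p.
Its reversal is a^p b a^(p − k). These differ because the block of a's before the unique b has length p − k in one and p in the other, and p − k ≠ p since k ≥ 1. So xy⁰z is not a palindrome, i.e. xy⁰z ∉ L.

This contradicts the pumping lemma, which requires xy^i z ∈ L for all i ≥ 0.
Hence L = {w ∈ {a,b}* : w = w^R} is not regular. ∎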